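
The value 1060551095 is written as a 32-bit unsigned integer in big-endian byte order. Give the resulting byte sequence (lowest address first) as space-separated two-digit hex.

1060551095 in hexadecimal, padded to 32 bits, is 0x3F36B9B7.
Split into bytes (most-significant first): 3F 36 B9 B7.
In big-endian order the high byte comes first in memory.
So the memory order matches the most-significant-first order: 3F 36 B9 B7.

3F 36 B9 B7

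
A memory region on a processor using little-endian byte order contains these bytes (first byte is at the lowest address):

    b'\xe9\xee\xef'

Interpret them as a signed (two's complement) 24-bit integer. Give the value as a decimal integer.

Little-endian stores the least-significant byte at the lowest address.
Reassemble most-significant byte first: EF EE E9 → 0xEFEEE9.
Top bit is set, so as a signed 24-bit value this is 0xEFEEE9 − 2^24 = -1052951.

-1052951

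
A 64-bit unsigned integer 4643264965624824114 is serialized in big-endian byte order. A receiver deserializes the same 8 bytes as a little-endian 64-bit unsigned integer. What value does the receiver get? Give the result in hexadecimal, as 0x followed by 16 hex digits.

0x3281159AE2307040

4643264965624824114 in 64-bit hexadecimal is 0x407030E29A158132.
Stored big-endian, the bytes at ascending addresses are 40 70 30 E2 9A 15 81 32.
Read back as little-endian, the first byte is least significant, giving 0x3281159AE2307040.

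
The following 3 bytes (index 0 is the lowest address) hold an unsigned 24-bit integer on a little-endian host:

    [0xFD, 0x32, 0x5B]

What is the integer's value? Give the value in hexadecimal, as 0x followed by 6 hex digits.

In little-endian order the low byte comes first in memory.
Reassemble most-significant byte first: 5B 32 FD → 0x5B32FD.

0x5B32FD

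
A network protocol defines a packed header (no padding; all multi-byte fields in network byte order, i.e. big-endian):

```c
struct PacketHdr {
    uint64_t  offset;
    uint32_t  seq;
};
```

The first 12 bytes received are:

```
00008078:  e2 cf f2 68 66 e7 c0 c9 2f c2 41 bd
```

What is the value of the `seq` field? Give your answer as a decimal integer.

801259965

`seq` follows `offset` (8 bytes), so it starts at byte offset 8 and occupies 4 bytes.
Bytes at offsets 8..11: 2F C2 41 BD.
In big-endian order the high byte comes first in memory.
The bytes are already most-significant first: 0x2FC241BD.
0x2FC241BD = 801259965.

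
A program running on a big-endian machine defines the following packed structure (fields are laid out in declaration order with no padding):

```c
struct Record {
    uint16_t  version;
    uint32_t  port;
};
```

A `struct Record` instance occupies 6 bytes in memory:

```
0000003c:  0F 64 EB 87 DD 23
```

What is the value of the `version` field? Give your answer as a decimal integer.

`version` is the first field, at byte offset 0, occupying 2 bytes.
Bytes at offsets 0..1: 0F 64.
Big-endian stores the most-significant byte at the lowest address.
The bytes are already most-significant first: 0x0F64.
0x0F64 = 3940.

3940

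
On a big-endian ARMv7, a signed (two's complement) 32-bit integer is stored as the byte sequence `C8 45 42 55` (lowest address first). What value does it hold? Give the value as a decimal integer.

Big-endian stores the most-significant byte at the lowest address.
The bytes are already most-significant first: 0xC8454255.
Top bit is set, so as a signed 32-bit value this is 0xC8454255 − 2^32 = -934985131.

-934985131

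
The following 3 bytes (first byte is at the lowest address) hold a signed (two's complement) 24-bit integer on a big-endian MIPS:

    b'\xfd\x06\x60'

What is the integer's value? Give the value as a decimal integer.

-194976

Big-endian: lowest address holds the most-significant byte.
The bytes are already most-significant first: 0xFD0660.
Top bit is set, so as a signed 24-bit value this is 0xFD0660 − 2^24 = -194976.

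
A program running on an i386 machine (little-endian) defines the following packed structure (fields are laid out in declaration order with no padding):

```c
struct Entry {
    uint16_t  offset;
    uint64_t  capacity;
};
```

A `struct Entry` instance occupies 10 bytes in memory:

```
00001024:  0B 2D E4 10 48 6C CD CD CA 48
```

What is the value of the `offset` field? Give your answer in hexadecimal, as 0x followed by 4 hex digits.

`offset` is the first field, at byte offset 0, occupying 2 bytes.
Bytes at offsets 0..1: 0B 2D.
Little-endian: lowest address holds the least-significant byte.
Reassemble most-significant byte first: 2D 0B → 0x2D0B.

0x2D0B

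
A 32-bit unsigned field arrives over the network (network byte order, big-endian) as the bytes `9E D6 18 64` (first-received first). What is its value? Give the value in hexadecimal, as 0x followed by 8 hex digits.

In big-endian order the high byte comes first in memory.
The bytes are already most-significant first: 0x9ED61864.

0x9ED61864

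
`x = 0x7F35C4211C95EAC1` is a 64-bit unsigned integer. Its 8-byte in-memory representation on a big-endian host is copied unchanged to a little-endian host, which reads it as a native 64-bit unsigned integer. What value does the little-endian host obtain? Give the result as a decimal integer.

13973144741928514943

Stored big-endian, the bytes at ascending addresses are 7F 35 C4 21 1C 95 EA C1.
Read back as little-endian, the first byte is least significant, giving 0xC1EA951C21C4357F.
0xC1EA951C21C4357F = 13973144741928514943.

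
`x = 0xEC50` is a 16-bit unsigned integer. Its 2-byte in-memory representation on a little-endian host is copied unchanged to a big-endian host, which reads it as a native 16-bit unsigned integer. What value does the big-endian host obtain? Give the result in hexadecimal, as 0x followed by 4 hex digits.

Stored little-endian, the bytes at ascending addresses are 50 EC.
Read back as big-endian, the last byte is least significant, giving 0x50EC.

0x50EC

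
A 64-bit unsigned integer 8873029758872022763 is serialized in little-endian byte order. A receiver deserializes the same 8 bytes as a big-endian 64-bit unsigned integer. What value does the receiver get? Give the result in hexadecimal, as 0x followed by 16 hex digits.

8873029758872022763 in 64-bit hexadecimal is 0x7B23558DEB096EEB.
Stored little-endian, the bytes at ascending addresses are EB 6E 09 EB 8D 55 23 7B.
Read back as big-endian, the last byte is least significant, giving 0xEB6E09EB8D55237B.

0xEB6E09EB8D55237B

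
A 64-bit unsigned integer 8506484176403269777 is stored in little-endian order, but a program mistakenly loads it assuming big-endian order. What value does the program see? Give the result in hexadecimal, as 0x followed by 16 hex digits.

0x9188FF054A1A0D76

8506484176403269777 in 64-bit hexadecimal is 0x760D1A4A05FF8891.
Stored little-endian, the bytes at ascending addresses are 91 88 FF 05 4A 1A 0D 76.
Read back as big-endian, the last byte is least significant, giving 0x9188FF054A1A0D76.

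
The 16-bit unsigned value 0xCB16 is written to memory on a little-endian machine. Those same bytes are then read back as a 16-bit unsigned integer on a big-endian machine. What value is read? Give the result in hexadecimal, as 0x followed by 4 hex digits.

0x16CB

Stored little-endian, the bytes at ascending addresses are 16 CB.
Read back as big-endian, the last byte is least significant, giving 0x16CB.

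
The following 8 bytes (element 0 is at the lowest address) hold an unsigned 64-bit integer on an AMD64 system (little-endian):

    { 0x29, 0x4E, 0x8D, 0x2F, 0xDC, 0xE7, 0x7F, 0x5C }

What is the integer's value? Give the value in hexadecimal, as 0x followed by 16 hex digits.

In little-endian order the low byte comes first in memory.
Reassemble most-significant byte first: 5C 7F E7 DC 2F 8D 4E 29 → 0x5C7FE7DC2F8D4E29.

0x5C7FE7DC2F8D4E29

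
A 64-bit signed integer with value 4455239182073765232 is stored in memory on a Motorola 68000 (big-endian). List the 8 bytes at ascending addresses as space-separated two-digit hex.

4455239182073765232 in hexadecimal, padded to 64 bits, is 0x3DD4306E64E89D70.
Split into bytes (most-significant first): 3D D4 30 6E 64 E8 9D 70.
Big-endian: lowest address holds the most-significant byte.
So the memory order matches the most-significant-first order: 3D D4 30 6E 64 E8 9D 70.

3D D4 30 6E 64 E8 9D 70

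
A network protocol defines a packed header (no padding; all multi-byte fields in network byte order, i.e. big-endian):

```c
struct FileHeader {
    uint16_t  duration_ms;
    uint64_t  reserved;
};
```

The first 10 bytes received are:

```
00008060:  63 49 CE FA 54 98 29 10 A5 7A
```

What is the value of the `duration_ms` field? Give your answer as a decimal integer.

25417

`duration_ms` is the first field, at byte offset 0, occupying 2 bytes.
Bytes at offsets 0..1: 63 49.
Big-endian: lowest address holds the most-significant byte.
The bytes are already most-significant first: 0x6349.
0x6349 = 25417.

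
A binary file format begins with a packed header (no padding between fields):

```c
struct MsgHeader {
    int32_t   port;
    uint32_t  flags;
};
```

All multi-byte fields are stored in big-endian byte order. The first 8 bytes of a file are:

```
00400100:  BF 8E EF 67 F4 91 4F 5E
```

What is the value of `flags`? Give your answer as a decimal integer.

4103163742

`flags` follows `port` (4 bytes), so it starts at byte offset 4 and occupies 4 bytes.
Bytes at offsets 4..7: F4 91 4F 5E.
In big-endian order the high byte comes first in memory.
The bytes are already most-significant first: 0xF4914F5E.
0xF4914F5E = 4103163742.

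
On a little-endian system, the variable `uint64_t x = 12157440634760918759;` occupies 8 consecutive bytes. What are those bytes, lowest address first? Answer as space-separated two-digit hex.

12157440634760918759 in hexadecimal, padded to 64 bits, is 0xA8B7E7D82CD2F6E7.
Split into bytes (most-significant first): A8 B7 E7 D8 2C D2 F6 E7.
Little-endian: lowest address holds the least-significant byte.
So at ascending addresses the bytes are E7 F6 D2 2C D8 E7 B7 A8.

E7 F6 D2 2C D8 E7 B7 A8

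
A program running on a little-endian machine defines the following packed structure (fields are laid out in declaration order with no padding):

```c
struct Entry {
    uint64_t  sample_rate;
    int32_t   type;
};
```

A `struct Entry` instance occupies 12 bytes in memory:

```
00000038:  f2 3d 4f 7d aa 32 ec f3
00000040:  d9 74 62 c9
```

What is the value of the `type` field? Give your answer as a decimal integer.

-916294439

`type` follows `sample_rate` (8 bytes), so it starts at byte offset 8 and occupies 4 bytes.
Bytes at offsets 8..11: D9 74 62 C9.
Little-endian: lowest address holds the least-significant byte.
Reassemble most-significant byte first: C9 62 74 D9 → 0xC96274D9.
Top bit is set, so as a signed 32-bit value this is 0xC96274D9 − 2^32 = -916294439.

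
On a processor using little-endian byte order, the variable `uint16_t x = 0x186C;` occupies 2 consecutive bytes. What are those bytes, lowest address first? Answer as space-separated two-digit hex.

6C 18

Split into bytes (most-significant first): 18 6C.
Little-endian: lowest address holds the least-significant byte.
So at ascending addresses the bytes are 6C 18.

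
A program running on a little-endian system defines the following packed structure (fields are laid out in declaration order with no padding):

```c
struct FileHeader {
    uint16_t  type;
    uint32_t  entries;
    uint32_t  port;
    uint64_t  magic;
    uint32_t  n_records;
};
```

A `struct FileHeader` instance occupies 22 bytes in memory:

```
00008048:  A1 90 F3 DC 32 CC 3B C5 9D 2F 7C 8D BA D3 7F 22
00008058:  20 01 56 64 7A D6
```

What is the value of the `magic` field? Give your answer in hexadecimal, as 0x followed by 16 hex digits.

0x0120227FD3BA8D7C

`magic` follows `type` (2 B), `entries` (4 B), `port` (4 B), so it starts at offset 2 + 4 + 4 = 10 and occupies 8 bytes.
Bytes at offsets 10..17: 7C 8D BA D3 7F 22 20 01.
Little-endian stores the least-significant byte at the lowest address.
Reassemble most-significant byte first: 01 20 22 7F D3 BA 8D 7C → 0x0120227FD3BA8D7C.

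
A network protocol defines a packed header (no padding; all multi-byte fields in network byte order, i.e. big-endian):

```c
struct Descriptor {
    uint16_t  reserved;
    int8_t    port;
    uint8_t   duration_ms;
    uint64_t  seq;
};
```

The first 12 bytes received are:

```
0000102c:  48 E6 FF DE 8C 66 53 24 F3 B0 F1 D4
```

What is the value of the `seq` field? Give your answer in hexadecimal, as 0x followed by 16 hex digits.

0x8C665324F3B0F1D4

`seq` follows `reserved` (2 B), `port` (1 B), `duration_ms` (1 B), so it starts at offset 2 + 1 + 1 = 4 and occupies 8 bytes.
Bytes at offsets 4..11: 8C 66 53 24 F3 B0 F1 D4.
Big-endian: lowest address holds the most-significant byte.
The bytes are already most-significant first: 0x8C665324F3B0F1D4.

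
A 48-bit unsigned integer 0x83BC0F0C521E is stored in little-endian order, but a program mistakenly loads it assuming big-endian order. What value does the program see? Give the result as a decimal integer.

33337738509443

Stored little-endian, the bytes at ascending addresses are 1E 52 0C 0F BC 83.
Read back as big-endian, the last byte is least significant, giving 0x1E520C0FBC83.
0x1E520C0FBC83 = 33337738509443.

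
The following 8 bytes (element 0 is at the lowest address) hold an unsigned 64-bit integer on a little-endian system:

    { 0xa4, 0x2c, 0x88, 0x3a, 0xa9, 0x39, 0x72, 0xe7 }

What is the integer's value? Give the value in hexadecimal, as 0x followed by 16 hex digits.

0xE77239A93A882CA4

In little-endian order the low byte comes first in memory.
Reassemble most-significant byte first: E7 72 39 A9 3A 88 2C A4 → 0xE77239A93A882CA4.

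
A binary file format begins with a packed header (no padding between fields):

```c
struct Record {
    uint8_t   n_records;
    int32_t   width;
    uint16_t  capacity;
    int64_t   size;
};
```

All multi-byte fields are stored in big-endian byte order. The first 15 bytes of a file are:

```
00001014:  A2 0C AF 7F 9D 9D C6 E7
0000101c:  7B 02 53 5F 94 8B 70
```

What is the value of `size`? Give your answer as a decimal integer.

`size` follows `n_records` (1 B), `width` (4 B), `capacity` (2 B), so it starts at offset 1 + 4 + 2 = 7 and occupies 8 bytes.
Bytes at offsets 7..14: E7 7B 02 53 5F 94 8B 70.
In big-endian order the high byte comes first in memory.
The bytes are already most-significant first: 0xE77B02535F948B70.
Top bit is set, so as a signed 64-bit value this is 0xE77B02535F948B70 − 2^64 = -1766815871703676048.

-1766815871703676048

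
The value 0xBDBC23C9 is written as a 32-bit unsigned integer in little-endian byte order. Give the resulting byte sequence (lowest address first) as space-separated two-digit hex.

Split into bytes (most-significant first): BD BC 23 C9.
Little-endian: lowest address holds the least-significant byte.
So at ascending addresses the bytes are C9 23 BC BD.

C9 23 BC BD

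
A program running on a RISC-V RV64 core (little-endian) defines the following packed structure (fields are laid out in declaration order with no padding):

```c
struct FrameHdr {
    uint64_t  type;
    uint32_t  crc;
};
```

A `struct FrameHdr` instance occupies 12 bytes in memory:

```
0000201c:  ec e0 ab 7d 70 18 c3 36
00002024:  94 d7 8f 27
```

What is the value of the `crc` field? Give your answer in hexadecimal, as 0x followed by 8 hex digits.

0x278FD794

`crc` follows `type` (8 bytes), so it starts at byte offset 8 and occupies 4 bytes.
Bytes at offsets 8..11: 94 D7 8F 27.
Little-endian stores the least-significant byte at the lowest address.
Reassemble most-significant byte first: 27 8F D7 94 → 0x278FD794.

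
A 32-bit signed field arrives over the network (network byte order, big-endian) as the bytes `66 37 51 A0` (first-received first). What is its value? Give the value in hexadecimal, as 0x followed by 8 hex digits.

Big-endian: lowest address holds the most-significant byte.
The bytes are already most-significant first: 0x663751A0.

0x663751A0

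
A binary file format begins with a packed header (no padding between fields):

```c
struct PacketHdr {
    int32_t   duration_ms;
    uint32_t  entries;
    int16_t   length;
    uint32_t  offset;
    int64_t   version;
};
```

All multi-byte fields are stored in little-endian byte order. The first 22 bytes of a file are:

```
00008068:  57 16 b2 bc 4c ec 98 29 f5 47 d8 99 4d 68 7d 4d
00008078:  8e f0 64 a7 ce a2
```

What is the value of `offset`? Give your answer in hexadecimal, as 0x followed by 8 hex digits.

`offset` follows `duration_ms` (4 B), `entries` (4 B), `length` (2 B), so it starts at offset 4 + 4 + 2 = 10 and occupies 4 bytes.
Bytes at offsets 10..13: D8 99 4D 68.
Little-endian stores the least-significant byte at the lowest address.
Reassemble most-significant byte first: 68 4D 99 D8 → 0x684D99D8.

0x684D99D8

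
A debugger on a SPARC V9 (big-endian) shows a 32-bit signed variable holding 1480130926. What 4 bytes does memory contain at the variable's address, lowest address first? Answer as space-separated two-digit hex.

58 39 01 6E

1480130926 in hexadecimal, padded to 32 bits, is 0x5839016E.
Split into bytes (most-significant first): 58 39 01 6E.
Big-endian: lowest address holds the most-significant byte.
So the memory order matches the most-significant-first order: 58 39 01 6E.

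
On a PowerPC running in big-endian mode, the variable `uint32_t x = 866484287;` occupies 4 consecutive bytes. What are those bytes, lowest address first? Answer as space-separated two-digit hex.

33 A5 80 3F

866484287 in hexadecimal, padded to 32 bits, is 0x33A5803F.
Split into bytes (most-significant first): 33 A5 80 3F.
Big-endian: lowest address holds the most-significant byte.
So the memory order matches the most-significant-first order: 33 A5 80 3F.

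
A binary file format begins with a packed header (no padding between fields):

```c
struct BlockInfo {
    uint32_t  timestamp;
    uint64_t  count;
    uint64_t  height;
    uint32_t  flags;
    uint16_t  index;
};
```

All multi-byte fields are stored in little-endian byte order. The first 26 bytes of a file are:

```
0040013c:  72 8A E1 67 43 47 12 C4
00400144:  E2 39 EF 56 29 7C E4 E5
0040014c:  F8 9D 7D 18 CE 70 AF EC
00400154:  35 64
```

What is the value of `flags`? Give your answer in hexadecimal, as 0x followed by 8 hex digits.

`flags` follows `timestamp` (4 B), `count` (8 B), `height` (8 B), so it starts at offset 4 + 8 + 8 = 20 and occupies 4 bytes.
Bytes at offsets 20..23: CE 70 AF EC.
Little-endian stores the least-significant byte at the lowest address.
Reassemble most-significant byte first: EC AF 70 CE → 0xECAF70CE.

0xECAF70CE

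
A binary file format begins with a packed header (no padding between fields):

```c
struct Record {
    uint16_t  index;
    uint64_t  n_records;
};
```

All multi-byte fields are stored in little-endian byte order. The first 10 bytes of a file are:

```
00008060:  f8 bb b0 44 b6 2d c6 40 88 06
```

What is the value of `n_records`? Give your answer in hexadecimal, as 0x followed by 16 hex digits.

0x068840C62DB644B0

`n_records` follows `index` (2 bytes), so it starts at byte offset 2 and occupies 8 bytes.
Bytes at offsets 2..9: B0 44 B6 2D C6 40 88 06.
Little-endian: lowest address holds the least-significant byte.
Reassemble most-significant byte first: 06 88 40 C6 2D B6 44 B0 → 0x068840C62DB644B0.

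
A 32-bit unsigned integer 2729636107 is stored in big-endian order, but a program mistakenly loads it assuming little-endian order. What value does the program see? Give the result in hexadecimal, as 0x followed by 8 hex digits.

0x0BF1B2A2

2729636107 in 32-bit hexadecimal is 0xA2B2F10B.
Stored big-endian, the bytes at ascending addresses are A2 B2 F1 0B.
Read back as little-endian, the first byte is least significant, giving 0x0BF1B2A2.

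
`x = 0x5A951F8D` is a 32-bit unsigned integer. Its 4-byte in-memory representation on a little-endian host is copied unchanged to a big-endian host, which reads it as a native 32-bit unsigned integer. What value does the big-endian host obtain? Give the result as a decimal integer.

2367657306

Stored little-endian, the bytes at ascending addresses are 8D 1F 95 5A.
Read back as big-endian, the last byte is least significant, giving 0x8D1F955A.
0x8D1F955A = 2367657306.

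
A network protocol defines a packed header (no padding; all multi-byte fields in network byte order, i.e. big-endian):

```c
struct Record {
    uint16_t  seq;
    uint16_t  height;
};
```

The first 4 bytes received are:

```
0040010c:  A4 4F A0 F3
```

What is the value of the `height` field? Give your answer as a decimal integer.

`height` follows `seq` (2 bytes), so it starts at byte offset 2 and occupies 2 bytes.
Bytes at offsets 2..3: A0 F3.
Big-endian stores the most-significant byte at the lowest address.
The bytes are already most-significant first: 0xA0F3.
0xA0F3 = 41203.

41203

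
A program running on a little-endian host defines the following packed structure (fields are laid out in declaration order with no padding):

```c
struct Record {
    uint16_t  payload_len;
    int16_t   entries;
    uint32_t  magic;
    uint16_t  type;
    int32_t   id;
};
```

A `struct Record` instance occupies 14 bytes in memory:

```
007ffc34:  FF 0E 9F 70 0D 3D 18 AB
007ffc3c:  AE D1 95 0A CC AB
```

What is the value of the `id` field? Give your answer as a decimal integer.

`id` follows `payload_len` (2 B), `entries` (2 B), `magic` (4 B), `type` (2 B), so it starts at offset 2 + 2 + 4 + 2 = 10 and occupies 4 bytes.
Bytes at offsets 10..13: 95 0A CC AB.
Little-endian stores the least-significant byte at the lowest address.
Reassemble most-significant byte first: AB CC 0A 95 → 0xABCC0A95.
Top bit is set, so as a signed 32-bit value this is 0xABCC0A95 − 2^32 = -1412691307.

-1412691307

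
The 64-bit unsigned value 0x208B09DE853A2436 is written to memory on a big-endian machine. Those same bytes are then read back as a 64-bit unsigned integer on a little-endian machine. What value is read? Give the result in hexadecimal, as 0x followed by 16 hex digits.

Stored big-endian, the bytes at ascending addresses are 20 8B 09 DE 85 3A 24 36.
Read back as little-endian, the first byte is least significant, giving 0x36243A85DE098B20.

0x36243A85DE098B20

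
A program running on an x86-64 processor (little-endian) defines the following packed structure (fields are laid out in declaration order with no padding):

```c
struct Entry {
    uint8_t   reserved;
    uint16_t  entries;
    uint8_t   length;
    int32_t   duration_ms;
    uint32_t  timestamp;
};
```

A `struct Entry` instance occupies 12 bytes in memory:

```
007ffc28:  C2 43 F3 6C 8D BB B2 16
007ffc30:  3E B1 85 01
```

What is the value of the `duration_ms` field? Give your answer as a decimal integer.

380812173

`duration_ms` follows `reserved` (1 B), `entries` (2 B), `length` (1 B), so it starts at offset 1 + 2 + 1 = 4 and occupies 4 bytes.
Bytes at offsets 4..7: 8D BB B2 16.
In little-endian order the low byte comes first in memory.
Reassemble most-significant byte first: 16 B2 BB 8D → 0x16B2BB8D.
0x16B2BB8D = 380812173.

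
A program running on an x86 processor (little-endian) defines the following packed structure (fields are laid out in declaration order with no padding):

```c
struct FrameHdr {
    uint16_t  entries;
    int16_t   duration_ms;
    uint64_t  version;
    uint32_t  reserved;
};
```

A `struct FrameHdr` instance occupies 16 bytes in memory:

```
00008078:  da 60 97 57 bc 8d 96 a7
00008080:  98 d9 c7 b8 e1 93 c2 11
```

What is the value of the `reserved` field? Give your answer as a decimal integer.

`reserved` follows `entries` (2 B), `duration_ms` (2 B), `version` (8 B), so it starts at offset 2 + 2 + 8 = 12 and occupies 4 bytes.
Bytes at offsets 12..15: E1 93 C2 11.
In little-endian order the low byte comes first in memory.
Reassemble most-significant byte first: 11 C2 93 E1 → 0x11C293E1.
0x11C293E1 = 297964513.

297964513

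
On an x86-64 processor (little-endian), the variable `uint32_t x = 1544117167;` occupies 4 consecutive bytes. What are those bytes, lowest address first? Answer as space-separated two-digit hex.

AF 5B 09 5C

1544117167 in hexadecimal, padded to 32 bits, is 0x5C095BAF.
Split into bytes (most-significant first): 5C 09 5B AF.
Little-endian: lowest address holds the least-significant byte.
So at ascending addresses the bytes are AF 5B 09 5C.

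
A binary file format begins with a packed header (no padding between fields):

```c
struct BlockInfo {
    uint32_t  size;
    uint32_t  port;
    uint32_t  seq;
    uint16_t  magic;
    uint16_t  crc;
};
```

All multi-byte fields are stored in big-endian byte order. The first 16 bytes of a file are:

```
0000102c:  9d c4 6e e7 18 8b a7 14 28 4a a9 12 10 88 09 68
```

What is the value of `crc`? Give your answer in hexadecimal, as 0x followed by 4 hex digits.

0x0968

`crc` follows `size` (4 B), `port` (4 B), `seq` (4 B), `magic` (2 B), so it starts at offset 4 + 4 + 4 + 2 = 14 and occupies 2 bytes.
Bytes at offsets 14..15: 09 68.
Big-endian: lowest address holds the most-significant byte.
The bytes are already most-significant first: 0x0968.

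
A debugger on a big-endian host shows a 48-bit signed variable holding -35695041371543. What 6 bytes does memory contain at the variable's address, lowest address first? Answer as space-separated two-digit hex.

Two's complement of -35695041371543 in 48 bits: 35695041371543 = 0x2076E642DD97; invert → 0xDF8919BD2268; add 1 → 0xDF8919BD2269.
Split into bytes (most-significant first): DF 89 19 BD 22 69.
Big-endian: lowest address holds the most-significant byte.
So the memory order matches the most-significant-first order: DF 89 19 BD 22 69.

DF 89 19 BD 22 69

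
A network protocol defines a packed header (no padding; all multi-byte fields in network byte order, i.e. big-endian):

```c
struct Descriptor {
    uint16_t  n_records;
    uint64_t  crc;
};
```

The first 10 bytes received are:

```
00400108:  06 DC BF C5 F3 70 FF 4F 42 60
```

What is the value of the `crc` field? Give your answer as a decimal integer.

13818718698301506144

`crc` follows `n_records` (2 bytes), so it starts at byte offset 2 and occupies 8 bytes.
Bytes at offsets 2..9: BF C5 F3 70 FF 4F 42 60.
In big-endian order the high byte comes first in memory.
The bytes are already most-significant first: 0xBFC5F370FF4F4260.
0xBFC5F370FF4F4260 = 13818718698301506144.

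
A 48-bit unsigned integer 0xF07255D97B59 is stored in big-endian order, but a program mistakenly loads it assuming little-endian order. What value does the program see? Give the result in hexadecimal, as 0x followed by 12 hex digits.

Stored big-endian, the bytes at ascending addresses are F0 72 55 D9 7B 59.
Read back as little-endian, the first byte is least significant, giving 0x597BD95572F0.

0x597BD95572F0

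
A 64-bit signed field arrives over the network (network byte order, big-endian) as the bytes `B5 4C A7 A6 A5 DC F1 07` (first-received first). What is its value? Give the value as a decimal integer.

-5382743120425455353

Big-endian stores the most-significant byte at the lowest address.
The bytes are already most-significant first: 0xB54CA7A6A5DCF107.
Top bit is set, so as a signed 64-bit value this is 0xB54CA7A6A5DCF107 − 2^64 = -5382743120425455353.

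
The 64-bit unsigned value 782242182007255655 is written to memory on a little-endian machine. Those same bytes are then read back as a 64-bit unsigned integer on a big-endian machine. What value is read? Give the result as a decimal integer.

7454265224201624330

782242182007255655 in 64-bit hexadecimal is 0x0ADB151EBADE7267.
Stored little-endian, the bytes at ascending addresses are 67 72 DE BA 1E 15 DB 0A.
Read back as big-endian, the last byte is least significant, giving 0x6772DEBA1E15DB0A.
0x6772DEBA1E15DB0A = 7454265224201624330.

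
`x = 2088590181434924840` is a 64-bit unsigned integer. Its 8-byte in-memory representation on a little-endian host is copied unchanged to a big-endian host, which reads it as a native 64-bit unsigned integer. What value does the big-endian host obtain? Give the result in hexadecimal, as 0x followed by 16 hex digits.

2088590181434924840 in 64-bit hexadecimal is 0x1CFC29B445CC1F28.
Stored little-endian, the bytes at ascending addresses are 28 1F CC 45 B4 29 FC 1C.
Read back as big-endian, the last byte is least significant, giving 0x281FCC45B429FC1C.

0x281FCC45B429FC1C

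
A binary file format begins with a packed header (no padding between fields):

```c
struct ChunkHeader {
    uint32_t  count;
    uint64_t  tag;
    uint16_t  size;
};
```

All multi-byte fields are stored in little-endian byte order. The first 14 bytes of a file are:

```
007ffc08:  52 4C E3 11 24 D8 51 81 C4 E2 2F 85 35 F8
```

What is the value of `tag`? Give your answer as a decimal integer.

9597138664560908324

`tag` follows `count` (4 bytes), so it starts at byte offset 4 and occupies 8 bytes.
Bytes at offsets 4..11: 24 D8 51 81 C4 E2 2F 85.
Little-endian stores the least-significant byte at the lowest address.
Reassemble most-significant byte first: 85 2F E2 C4 81 51 D8 24 → 0x852FE2C48151D824.
0x852FE2C48151D824 = 9597138664560908324.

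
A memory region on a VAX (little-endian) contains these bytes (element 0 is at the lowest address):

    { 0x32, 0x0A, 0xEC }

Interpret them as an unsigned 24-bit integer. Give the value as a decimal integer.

15469106

Little-endian stores the least-significant byte at the lowest address.
Reassemble most-significant byte first: EC 0A 32 → 0xEC0A32.
0xEC0A32 = 15469106.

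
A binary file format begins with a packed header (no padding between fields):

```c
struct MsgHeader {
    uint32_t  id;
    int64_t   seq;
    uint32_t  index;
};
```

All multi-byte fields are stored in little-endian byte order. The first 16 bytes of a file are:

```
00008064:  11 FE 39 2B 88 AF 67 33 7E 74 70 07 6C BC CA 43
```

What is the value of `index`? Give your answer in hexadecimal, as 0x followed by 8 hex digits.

0x43CABC6C

`index` follows `id` (4 B), `seq` (8 B), so it starts at offset 4 + 8 = 12 and occupies 4 bytes.
Bytes at offsets 12..15: 6C BC CA 43.
Little-endian stores the least-significant byte at the lowest address.
Reassemble most-significant byte first: 43 CA BC 6C → 0x43CABC6C.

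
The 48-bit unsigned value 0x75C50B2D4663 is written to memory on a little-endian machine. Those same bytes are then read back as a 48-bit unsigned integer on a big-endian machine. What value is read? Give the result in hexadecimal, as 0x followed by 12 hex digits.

Stored little-endian, the bytes at ascending addresses are 63 46 2D 0B C5 75.
Read back as big-endian, the last byte is least significant, giving 0x63462D0BC575.

0x63462D0BC575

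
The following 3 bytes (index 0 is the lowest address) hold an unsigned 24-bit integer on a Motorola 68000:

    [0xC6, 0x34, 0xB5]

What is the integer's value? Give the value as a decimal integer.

12989621

In big-endian order the high byte comes first in memory.
The bytes are already most-significant first: 0xC634B5.
0xC634B5 = 12989621.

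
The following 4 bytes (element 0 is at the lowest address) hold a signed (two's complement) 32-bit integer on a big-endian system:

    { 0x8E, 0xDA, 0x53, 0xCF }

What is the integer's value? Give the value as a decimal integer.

Big-endian: lowest address holds the most-significant byte.
The bytes are already most-significant first: 0x8EDA53CF.
Top bit is set, so as a signed 32-bit value this is 0x8EDA53CF − 2^32 = -1898294321.

-1898294321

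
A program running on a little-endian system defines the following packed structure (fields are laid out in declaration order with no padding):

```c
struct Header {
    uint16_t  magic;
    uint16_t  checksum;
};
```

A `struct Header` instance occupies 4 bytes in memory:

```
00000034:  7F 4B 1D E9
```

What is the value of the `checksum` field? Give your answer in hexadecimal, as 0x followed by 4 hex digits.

0xE91D

`checksum` follows `magic` (2 bytes), so it starts at byte offset 2 and occupies 2 bytes.
Bytes at offsets 2..3: 1D E9.
Little-endian: lowest address holds the least-significant byte.
Reassemble most-significant byte first: E9 1D → 0xE91D.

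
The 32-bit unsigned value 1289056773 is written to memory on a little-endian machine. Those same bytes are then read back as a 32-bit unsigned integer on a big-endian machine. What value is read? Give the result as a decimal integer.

91411788

1289056773 in 32-bit hexadecimal is 0x4CD57205.
Stored little-endian, the bytes at ascending addresses are 05 72 D5 4C.
Read back as big-endian, the last byte is least significant, giving 0x0572D54C.
0x0572D54C = 91411788.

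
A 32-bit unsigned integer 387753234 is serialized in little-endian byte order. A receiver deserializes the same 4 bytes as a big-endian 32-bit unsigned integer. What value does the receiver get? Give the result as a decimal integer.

312810519

387753234 in 32-bit hexadecimal is 0x171CA512.
Stored little-endian, the bytes at ascending addresses are 12 A5 1C 17.
Read back as big-endian, the last byte is least significant, giving 0x12A51C17.
0x12A51C17 = 312810519.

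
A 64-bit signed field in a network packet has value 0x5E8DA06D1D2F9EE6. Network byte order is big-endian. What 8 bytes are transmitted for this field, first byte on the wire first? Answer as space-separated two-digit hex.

5E 8D A0 6D 1D 2F 9E E6

Split into bytes (most-significant first): 5E 8D A0 6D 1D 2F 9E E6.
Big-endian: lowest address holds the most-significant byte.
So the memory order matches the most-significant-first order: 5E 8D A0 6D 1D 2F 9E E6.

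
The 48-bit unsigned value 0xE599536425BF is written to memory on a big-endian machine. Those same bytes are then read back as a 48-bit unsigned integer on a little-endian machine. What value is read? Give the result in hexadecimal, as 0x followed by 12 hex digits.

Stored big-endian, the bytes at ascending addresses are E5 99 53 64 25 BF.
Read back as little-endian, the first byte is least significant, giving 0xBF25645399E5.

0xBF25645399E5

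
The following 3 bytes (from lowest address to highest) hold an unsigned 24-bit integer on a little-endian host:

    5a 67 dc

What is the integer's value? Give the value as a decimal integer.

Little-endian: lowest address holds the least-significant byte.
Reassemble most-significant byte first: DC 67 5A → 0xDC675A.
0xDC675A = 14444378.

14444378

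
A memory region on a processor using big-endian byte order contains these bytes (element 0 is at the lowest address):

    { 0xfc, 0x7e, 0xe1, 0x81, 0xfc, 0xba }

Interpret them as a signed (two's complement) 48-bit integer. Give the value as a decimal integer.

Big-endian stores the most-significant byte at the lowest address.
The bytes are already most-significant first: 0xFC7EE181FCBA.
Top bit is set, so as a signed 48-bit value this is 0xFC7EE181FCBA − 2^48 = -3853097239366.

-3853097239366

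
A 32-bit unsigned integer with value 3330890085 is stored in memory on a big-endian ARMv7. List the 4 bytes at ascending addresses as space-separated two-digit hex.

3330890085 in hexadecimal, padded to 32 bits, is 0xC6895965.
Split into bytes (most-significant first): C6 89 59 65.
In big-endian order the high byte comes first in memory.
So the memory order matches the most-significant-first order: C6 89 59 65.

C6 89 59 65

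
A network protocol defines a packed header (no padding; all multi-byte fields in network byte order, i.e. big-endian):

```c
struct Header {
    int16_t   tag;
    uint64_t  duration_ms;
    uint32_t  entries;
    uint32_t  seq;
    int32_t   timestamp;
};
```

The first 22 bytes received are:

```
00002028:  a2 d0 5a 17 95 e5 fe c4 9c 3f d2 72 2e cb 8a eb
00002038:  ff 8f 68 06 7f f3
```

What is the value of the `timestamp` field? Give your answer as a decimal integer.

1745256435

`timestamp` follows `tag` (2 B), `duration_ms` (8 B), `entries` (4 B), `seq` (4 B), so it starts at offset 2 + 8 + 4 + 4 = 18 and occupies 4 bytes.
Bytes at offsets 18..21: 68 06 7F F3.
Big-endian: lowest address holds the most-significant byte.
The bytes are already most-significant first: 0x68067FF3.
0x68067FF3 = 1745256435.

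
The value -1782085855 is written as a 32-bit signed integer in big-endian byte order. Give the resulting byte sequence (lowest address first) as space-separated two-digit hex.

95 C7 87 21

Two's complement of -1782085855 in 32 bits: 1782085855 = 0x6A3878DF; invert → 0x95C78720; add 1 → 0x95C78721.
Split into bytes (most-significant first): 95 C7 87 21.
Big-endian stores the most-significant byte at the lowest address.
So the memory order matches the most-significant-first order: 95 C7 87 21.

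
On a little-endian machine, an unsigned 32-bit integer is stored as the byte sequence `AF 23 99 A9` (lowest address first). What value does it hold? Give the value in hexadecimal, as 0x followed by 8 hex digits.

Little-endian: lowest address holds the least-significant byte.
Reassemble most-significant byte first: A9 99 23 AF → 0xA99923AF.

0xA99923AF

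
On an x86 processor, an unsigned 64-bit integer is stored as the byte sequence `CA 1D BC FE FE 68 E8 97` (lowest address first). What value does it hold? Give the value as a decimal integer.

Little-endian stores the least-significant byte at the lowest address.
Reassemble most-significant byte first: 97 E8 68 FE FE BC 1D CA → 0x97E868FEFEBC1DCA.
0x97E868FEFEBC1DCA = 10946114338728713674.

10946114338728713674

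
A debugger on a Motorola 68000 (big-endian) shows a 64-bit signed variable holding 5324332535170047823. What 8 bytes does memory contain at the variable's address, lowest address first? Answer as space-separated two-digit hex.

5324332535170047823 in hexadecimal, padded to 64 bits, is 0x49E3D43B30DD9F4F.
Split into bytes (most-significant first): 49 E3 D4 3B 30 DD 9F 4F.
Big-endian: lowest address holds the most-significant byte.
So the memory order matches the most-significant-first order: 49 E3 D4 3B 30 DD 9F 4F.

49 E3 D4 3B 30 DD 9F 4F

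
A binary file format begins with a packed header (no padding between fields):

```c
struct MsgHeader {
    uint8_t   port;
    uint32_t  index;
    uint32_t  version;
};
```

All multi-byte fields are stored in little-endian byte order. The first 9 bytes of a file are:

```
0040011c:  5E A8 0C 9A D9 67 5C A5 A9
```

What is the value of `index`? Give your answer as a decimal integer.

`index` follows `port` (1 byte), so it starts at byte offset 1 and occupies 4 bytes.
Bytes at offsets 1..4: A8 0C 9A D9.
Little-endian: lowest address holds the least-significant byte.
Reassemble most-significant byte first: D9 9A 0C A8 → 0xD99A0CA8.
0xD99A0CA8 = 3650751656.

3650751656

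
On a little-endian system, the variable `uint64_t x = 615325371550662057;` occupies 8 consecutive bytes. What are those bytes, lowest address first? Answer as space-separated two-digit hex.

A9 FD 8F 50 2A 13 8A 08

615325371550662057 in hexadecimal, padded to 64 bits, is 0x088A132A508FFDA9.
Split into bytes (most-significant first): 08 8A 13 2A 50 8F FD A9.
In little-endian order the low byte comes first in memory.
So at ascending addresses the bytes are A9 FD 8F 50 2A 13 8A 08.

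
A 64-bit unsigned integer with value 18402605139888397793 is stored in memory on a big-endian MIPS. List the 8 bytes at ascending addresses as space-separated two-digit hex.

18402605139888397793 in hexadecimal, padded to 64 bits, is 0xFF632FDFA0D35DE1.
Split into bytes (most-significant first): FF 63 2F DF A0 D3 5D E1.
In big-endian order the high byte comes first in memory.
So the memory order matches the most-significant-first order: FF 63 2F DF A0 D3 5D E1.

FF 63 2F DF A0 D3 5D E1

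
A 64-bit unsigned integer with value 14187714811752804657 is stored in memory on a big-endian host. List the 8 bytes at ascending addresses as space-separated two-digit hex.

C4 E4 E3 73 99 12 F1 31

14187714811752804657 in hexadecimal, padded to 64 bits, is 0xC4E4E3739912F131.
Split into bytes (most-significant first): C4 E4 E3 73 99 12 F1 31.
In big-endian order the high byte comes first in memory.
So the memory order matches the most-significant-first order: C4 E4 E3 73 99 12 F1 31.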